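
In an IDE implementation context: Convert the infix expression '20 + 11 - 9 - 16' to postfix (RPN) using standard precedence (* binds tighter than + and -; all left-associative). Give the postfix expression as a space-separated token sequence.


Applying the shunting-yard algorithm:
  Operand 20 -> output
  Push '+' onto operator stack -> op-stack: [+]
  Operand 11 -> output
  See '-' (prec 1); top '+' (prec 1) >= it -> pop '+' to output
  Push '-' onto operator stack -> op-stack: [-]
  Operand 9 -> output
  See '-' (prec 1); top '-' (prec 1) >= it -> pop '-' to output
  Push '-' onto operator stack -> op-stack: [-]
  Operand 16 -> output
  End of input: pop '-' to output
Postfix result: 20 11 + 9 - 16 -

20 11 + 9 - 16 -


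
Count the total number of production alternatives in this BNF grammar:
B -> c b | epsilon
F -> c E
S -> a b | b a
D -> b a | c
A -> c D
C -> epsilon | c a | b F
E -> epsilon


Counting alternatives per rule:
  B: 2 alternative(s)
  F: 1 alternative(s)
  S: 2 alternative(s)
  D: 2 alternative(s)
  A: 1 alternative(s)
  C: 3 alternative(s)
  E: 1 alternative(s)
Sum: 2 + 1 + 2 + 2 + 1 + 3 + 1 = 12

12


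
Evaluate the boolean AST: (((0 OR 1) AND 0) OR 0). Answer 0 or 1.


Step 1: Evaluate inner node
  0 OR 1 = 1
Step 2: Evaluate next node
  1 AND 0 = 0
Step 3: Evaluate root node
  0 OR 0 = 0

0


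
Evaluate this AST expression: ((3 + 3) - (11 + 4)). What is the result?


Expression: ((3 + 3) - (11 + 4))
Evaluating step by step:
  3 + 3 = 6
  11 + 4 = 15
  6 - 15 = -9
Result: -9

-9


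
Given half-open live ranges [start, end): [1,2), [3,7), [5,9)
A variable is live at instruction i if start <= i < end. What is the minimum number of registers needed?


Live ranges:
  Var0: [1, 2)
  Var1: [3, 7)
  Var2: [5, 9)
Sweep-line events (position, delta, active):
  pos=1 start -> active=1
  pos=2 end -> active=0
  pos=3 start -> active=1
  pos=5 start -> active=2
  pos=7 end -> active=1
  pos=9 end -> active=0
Maximum simultaneous active: 2
Minimum registers needed: 2

2


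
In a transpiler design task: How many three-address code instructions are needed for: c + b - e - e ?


Expression: c + b - e - e
Generating three-address code (respecting * over +/- precedence):
  Instruction 1: t1 = c + b
  Instruction 2: t2 = t1 - e
  Instruction 3: t3 = t2 - e
Total instructions: 3

3


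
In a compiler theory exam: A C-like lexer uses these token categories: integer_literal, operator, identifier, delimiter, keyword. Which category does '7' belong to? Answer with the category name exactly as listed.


Token: '7'
Checking categories:
  identifier: no
  integer_literal: YES
  operator: no
  keyword: no
  delimiter: no
Category: integer_literal

integer_literal


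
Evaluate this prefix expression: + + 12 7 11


Parsing prefix expression: + + 12 7 11
Step 1: Innermost operation '+ 12 7'
  12 + 7 = 19
Step 2: Outer operation '+ [19] 11'
  19 + 11 = 30

30


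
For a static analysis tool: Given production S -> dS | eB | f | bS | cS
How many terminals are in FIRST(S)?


Production: S -> dS | eB | f | bS | cS
Examining each alternative for leading terminals:
  S -> dS : first terminal = 'd'
  S -> eB : first terminal = 'e'
  S -> f : first terminal = 'f'
  S -> bS : first terminal = 'b'
  S -> cS : first terminal = 'c'
FIRST(S) = {b, c, d, e, f}
Count: 5

5


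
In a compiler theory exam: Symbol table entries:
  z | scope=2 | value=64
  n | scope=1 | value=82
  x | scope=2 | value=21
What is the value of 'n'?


Searching symbol table for 'n':
  z | scope=2 | value=64
  n | scope=1 | value=82 <- MATCH
  x | scope=2 | value=21
Found 'n' at scope 1 with value 82

82


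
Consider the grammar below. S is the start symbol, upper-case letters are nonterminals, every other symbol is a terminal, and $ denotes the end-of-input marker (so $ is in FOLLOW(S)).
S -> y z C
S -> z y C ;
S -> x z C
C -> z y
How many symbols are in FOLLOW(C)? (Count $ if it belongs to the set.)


S is the start symbol and does not occur in any rule body, so FOLLOW(S) = {$}.
Examining every occurrence of C in a rule body:
  S -> y z C : C is at the right end -> add FOLLOW(S) = {$}
  S -> z y C ; : C is followed by terminal ';' -> add ';'
  S -> x z C : C is at the right end -> add FOLLOW(S) = {$} (already in the set)
  C -> z y : C does not occur in the body -> contributes nothing
FOLLOW(C) = {;, $}
Count: 2

2


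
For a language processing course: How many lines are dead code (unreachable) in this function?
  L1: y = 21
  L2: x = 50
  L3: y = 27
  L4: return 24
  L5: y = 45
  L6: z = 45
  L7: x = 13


Analyzing control flow:
  L1: reachable (before return)
  L2: reachable (before return)
  L3: reachable (before return)
  L4: reachable (return statement)
  L5: DEAD (after return at L4)
  L6: DEAD (after return at L4)
  L7: DEAD (after return at L4)
Return at L4, total lines = 7
Dead lines: L5 through L7
Count: 3

3


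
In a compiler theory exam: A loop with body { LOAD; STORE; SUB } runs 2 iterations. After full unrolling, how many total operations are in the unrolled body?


Loop body operations: LOAD, STORE, SUB (3 ops per iteration)
Unrolling 2 iterations:
  Iteration 1: LOAD, STORE, SUB (3 ops)
  Iteration 2: LOAD, STORE, SUB (3 ops)
Total: 2 iterations * 3 ops/iter = 6 operations

6


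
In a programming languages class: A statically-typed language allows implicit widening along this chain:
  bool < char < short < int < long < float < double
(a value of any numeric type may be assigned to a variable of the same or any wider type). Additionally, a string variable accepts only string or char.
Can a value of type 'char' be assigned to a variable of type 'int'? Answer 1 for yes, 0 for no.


Target variable type: int
Source value type: char
Numeric ranks: char=1, int=3
Widening allowed iff rank(source) <= rank(target): 1 <= 3? Yes
Result: 1

1


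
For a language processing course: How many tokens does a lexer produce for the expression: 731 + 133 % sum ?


Scanning '731 + 133 % sum'
Token 1: '731' -> integer_literal
Token 2: '+' -> operator
Token 3: '133' -> integer_literal
Token 4: '%' -> operator
Token 5: 'sum' -> identifier
Total tokens: 5

5


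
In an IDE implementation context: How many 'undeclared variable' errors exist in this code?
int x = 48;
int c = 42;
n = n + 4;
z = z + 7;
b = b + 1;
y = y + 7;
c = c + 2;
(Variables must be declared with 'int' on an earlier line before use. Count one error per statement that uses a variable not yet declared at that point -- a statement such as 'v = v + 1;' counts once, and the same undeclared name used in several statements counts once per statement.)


Scanning code line by line:
  Line 1: declare 'x' -> declared = ['x']
  Line 2: declare 'c' -> declared = ['c', 'x']
  Line 3: use 'n' -> ERROR (undeclared)
  Line 4: use 'z' -> ERROR (undeclared)
  Line 5: use 'b' -> ERROR (undeclared)
  Line 6: use 'y' -> ERROR (undeclared)
  Line 7: use 'c' -> OK (declared)
Total undeclared variable errors: 4

4


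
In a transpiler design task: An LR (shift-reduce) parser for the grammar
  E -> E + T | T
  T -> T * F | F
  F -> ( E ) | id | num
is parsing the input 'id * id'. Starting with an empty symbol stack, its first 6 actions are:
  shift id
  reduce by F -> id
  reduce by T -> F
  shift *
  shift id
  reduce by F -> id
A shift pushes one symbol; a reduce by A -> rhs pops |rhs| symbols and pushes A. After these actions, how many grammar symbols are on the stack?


Tracking the symbol stack through each action:
  Action 1: shift 'id' : push -> stack = [id] (size 1)
  Action 2: reduce by F -> id : pop 1, push F -> stack = [F] (size 1)
  Action 3: reduce by T -> F : pop 1, push T -> stack = [T] (size 1)
  Action 4: shift '*' : push -> stack = [T, *] (size 2)
  Action 5: shift 'id' : push -> stack = [T, *, id] (size 3)
  Action 6: reduce by F -> id : pop 1, push F -> stack = [T, *, F] (size 3)
Final stack size: 3

3


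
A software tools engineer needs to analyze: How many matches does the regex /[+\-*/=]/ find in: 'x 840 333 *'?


Pattern: /[+\-*/=]/ (operators)
Input: 'x 840 333 *'
Scanning for matches:
  Match 1: '*'
Total matches: 1

1


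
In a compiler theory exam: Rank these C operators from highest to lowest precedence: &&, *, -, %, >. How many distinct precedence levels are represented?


Looking up precedence for each operator:
  && -> precedence 2
  * -> precedence 6
  - -> precedence 5
  % -> precedence 6
  > -> precedence 4
Sorted highest to lowest: *, %, -, >, &&
Distinct precedence values: [6, 5, 4, 2]
Number of distinct levels: 4

4


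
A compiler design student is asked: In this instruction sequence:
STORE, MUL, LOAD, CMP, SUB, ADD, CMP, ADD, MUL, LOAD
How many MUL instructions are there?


Scanning instruction sequence for MUL:
  Position 1: STORE
  Position 2: MUL <- MATCH
  Position 3: LOAD
  Position 4: CMP
  Position 5: SUB
  Position 6: ADD
  Position 7: CMP
  Position 8: ADD
  Position 9: MUL <- MATCH
  Position 10: LOAD
Matches at positions: [2, 9]
Total MUL count: 2

2


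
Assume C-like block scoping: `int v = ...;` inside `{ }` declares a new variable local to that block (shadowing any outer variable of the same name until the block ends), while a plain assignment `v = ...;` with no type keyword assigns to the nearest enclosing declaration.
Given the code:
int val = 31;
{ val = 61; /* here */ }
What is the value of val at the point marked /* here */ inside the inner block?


Analyzing scoping rules:
Outer scope: declares val = 31
Inner block: 'val = 61;' has no type keyword, so it is an assignment to the outer val (no shadowing)
Inside the block, after the assignment -> 61
Result: 61

61


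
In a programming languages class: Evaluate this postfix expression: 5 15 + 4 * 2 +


Processing tokens left to right:
Push 5, Push 15
Pop 5 and 15, compute 5 + 15 = 20, push 20
Push 4
Pop 20 and 4, compute 20 * 4 = 80, push 80
Push 2
Pop 80 and 2, compute 80 + 2 = 82, push 82
Stack result: 82

82


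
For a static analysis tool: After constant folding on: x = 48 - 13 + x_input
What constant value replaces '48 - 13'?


Identifying constant sub-expression:
  Original: x = 48 - 13 + x_input
  48 and 13 are both compile-time constants
  Evaluating: 48 - 13 = 35
  After folding: x = 35 + x_input

35


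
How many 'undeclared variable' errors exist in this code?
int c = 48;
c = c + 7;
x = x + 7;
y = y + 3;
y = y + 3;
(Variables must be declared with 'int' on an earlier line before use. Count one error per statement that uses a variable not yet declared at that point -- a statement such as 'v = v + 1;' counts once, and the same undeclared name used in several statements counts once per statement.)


Scanning code line by line:
  Line 1: declare 'c' -> declared = ['c']
  Line 2: use 'c' -> OK (declared)
  Line 3: use 'x' -> ERROR (undeclared)
  Line 4: use 'y' -> ERROR (undeclared)
  Line 5: use 'y' -> ERROR (undeclared)
Total undeclared variable errors: 3

3


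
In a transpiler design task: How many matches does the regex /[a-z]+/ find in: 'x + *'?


Pattern: /[a-z]+/ (identifiers)
Input: 'x + *'
Scanning for matches:
  Match 1: 'x'
Total matches: 1

1


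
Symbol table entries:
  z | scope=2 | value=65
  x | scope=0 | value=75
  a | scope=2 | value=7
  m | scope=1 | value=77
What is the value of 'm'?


Searching symbol table for 'm':
  z | scope=2 | value=65
  x | scope=0 | value=75
  a | scope=2 | value=7
  m | scope=1 | value=77 <- MATCH
Found 'm' at scope 1 with value 77

77


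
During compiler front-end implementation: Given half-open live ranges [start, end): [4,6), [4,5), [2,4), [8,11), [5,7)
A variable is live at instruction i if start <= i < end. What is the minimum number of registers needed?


Live ranges:
  Var0: [4, 6)
  Var1: [4, 5)
  Var2: [2, 4)
  Var3: [8, 11)
  Var4: [5, 7)
Sweep-line events (position, delta, active):
  pos=2 start -> active=1
  pos=4 end -> active=0
  pos=4 start -> active=1
  pos=4 start -> active=2
  pos=5 end -> active=1
  pos=5 start -> active=2
  pos=6 end -> active=1
  pos=7 end -> active=0
  pos=8 start -> active=1
  pos=11 end -> active=0
Maximum simultaneous active: 2
Minimum registers needed: 2

2


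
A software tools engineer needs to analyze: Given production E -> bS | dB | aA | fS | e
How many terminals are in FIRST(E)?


Production: E -> bS | dB | aA | fS | e
Examining each alternative for leading terminals:
  E -> bS : first terminal = 'b'
  E -> dB : first terminal = 'd'
  E -> aA : first terminal = 'a'
  E -> fS : first terminal = 'f'
  E -> e : first terminal = 'e'
FIRST(E) = {a, b, d, e, f}
Count: 5

5


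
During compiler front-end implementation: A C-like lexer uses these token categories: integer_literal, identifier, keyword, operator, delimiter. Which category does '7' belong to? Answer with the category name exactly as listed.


Token: '7'
Checking categories:
  identifier: no
  integer_literal: YES
  operator: no
  keyword: no
  delimiter: no
Category: integer_literal

integer_literal


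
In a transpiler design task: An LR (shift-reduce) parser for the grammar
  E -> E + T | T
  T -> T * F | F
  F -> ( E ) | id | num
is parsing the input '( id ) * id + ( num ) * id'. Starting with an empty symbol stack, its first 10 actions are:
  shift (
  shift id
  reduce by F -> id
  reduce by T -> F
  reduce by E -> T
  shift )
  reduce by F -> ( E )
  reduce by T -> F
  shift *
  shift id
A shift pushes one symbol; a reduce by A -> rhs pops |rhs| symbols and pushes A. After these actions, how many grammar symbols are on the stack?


Tracking the symbol stack through each action:
  Action 1: shift '(' : push -> stack = [(] (size 1)
  Action 2: shift 'id' : push -> stack = [(, id] (size 2)
  Action 3: reduce by F -> id : pop 1, push F -> stack = [(, F] (size 2)
  Action 4: reduce by T -> F : pop 1, push T -> stack = [(, T] (size 2)
  Action 5: reduce by E -> T : pop 1, push E -> stack = [(, E] (size 2)
  Action 6: shift ')' : push -> stack = [(, E, )] (size 3)
  Action 7: reduce by F -> ( E ) : pop 3, push F -> stack = [F] (size 1)
  Action 8: reduce by T -> F : pop 1, push T -> stack = [T] (size 1)
  Action 9: shift '*' : push -> stack = [T, *] (size 2)
  Action 10: shift 'id' : push -> stack = [T, *, id] (size 3)
Final stack size: 3

3


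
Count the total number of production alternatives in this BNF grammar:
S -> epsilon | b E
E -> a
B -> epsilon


Counting alternatives per rule:
  S: 2 alternative(s)
  E: 1 alternative(s)
  B: 1 alternative(s)
Sum: 2 + 1 + 1 = 4

4


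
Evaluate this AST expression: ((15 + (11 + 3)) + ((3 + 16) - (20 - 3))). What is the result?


Expression: ((15 + (11 + 3)) + ((3 + 16) - (20 - 3)))
Evaluating step by step:
  11 + 3 = 14
  15 + 14 = 29
  3 + 16 = 19
  20 - 3 = 17
  19 - 17 = 2
  29 + 2 = 31
Result: 31

31


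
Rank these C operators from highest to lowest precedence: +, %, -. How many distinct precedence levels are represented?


Looking up precedence for each operator:
  + -> precedence 5
  % -> precedence 6
  - -> precedence 5
Sorted highest to lowest: %, +, -
Distinct precedence values: [6, 5]
Number of distinct levels: 2

2


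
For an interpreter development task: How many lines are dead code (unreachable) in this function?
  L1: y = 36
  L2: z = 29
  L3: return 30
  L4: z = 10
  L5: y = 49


Analyzing control flow:
  L1: reachable (before return)
  L2: reachable (before return)
  L3: reachable (return statement)
  L4: DEAD (after return at L3)
  L5: DEAD (after return at L3)
Return at L3, total lines = 5
Dead lines: L4 through L5
Count: 2

2


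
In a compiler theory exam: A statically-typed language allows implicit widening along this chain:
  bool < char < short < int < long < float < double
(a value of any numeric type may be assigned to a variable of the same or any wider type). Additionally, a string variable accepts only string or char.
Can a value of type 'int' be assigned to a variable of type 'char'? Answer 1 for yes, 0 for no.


Target variable type: char
Source value type: int
Numeric ranks: int=3, char=1
Widening allowed iff rank(source) <= rank(target): 3 <= 1? No
Result: 0

0


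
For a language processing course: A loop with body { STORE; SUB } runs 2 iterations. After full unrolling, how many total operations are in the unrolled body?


Loop body operations: STORE, SUB (2 ops per iteration)
Unrolling 2 iterations:
  Iteration 1: STORE, SUB (2 ops)
  Iteration 2: STORE, SUB (2 ops)
Total: 2 iterations * 2 ops/iter = 4 operations

4


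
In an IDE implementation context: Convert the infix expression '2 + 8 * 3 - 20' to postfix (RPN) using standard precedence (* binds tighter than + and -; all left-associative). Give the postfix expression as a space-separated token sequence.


Applying the shunting-yard algorithm:
  Operand 2 -> output
  Push '+' onto operator stack -> op-stack: [+]
  Operand 8 -> output
  Push '*' onto operator stack -> op-stack: [+, *]
  Operand 3 -> output
  See '-' (prec 1); top '*' (prec 2) >= it -> pop '*' to output
  See '-' (prec 1); top '+' (prec 1) >= it -> pop '+' to output
  Push '-' onto operator stack -> op-stack: [-]
  Operand 20 -> output
  End of input: pop '-' to output
Postfix result: 2 8 3 * + 20 -

2 8 3 * + 20 -


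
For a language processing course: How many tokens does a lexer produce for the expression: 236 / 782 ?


Scanning '236 / 782'
Token 1: '236' -> integer_literal
Token 2: '/' -> operator
Token 3: '782' -> integer_literal
Total tokens: 3

3


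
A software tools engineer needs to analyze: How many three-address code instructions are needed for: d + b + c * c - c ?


Expression: d + b + c * c - c
Generating three-address code (respecting * over +/- precedence):
  Instruction 1: t1 = c * c
  Instruction 2: t2 = d + b
  Instruction 3: t3 = t2 + t1
  Instruction 4: t4 = t3 - c
Total instructions: 4

4


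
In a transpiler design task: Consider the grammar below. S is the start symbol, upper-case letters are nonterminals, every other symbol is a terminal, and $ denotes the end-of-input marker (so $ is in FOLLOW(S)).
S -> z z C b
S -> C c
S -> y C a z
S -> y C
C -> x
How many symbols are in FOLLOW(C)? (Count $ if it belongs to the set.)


S is the start symbol and does not occur in any rule body, so FOLLOW(S) = {$}.
Examining every occurrence of C in a rule body:
  S -> z z C b : C is followed by terminal 'b' -> add 'b'
  S -> C c : C is followed by terminal 'c' -> add 'c'
  S -> y C a z : C is followed by terminal 'a' -> add 'a'
  S -> y C : C is at the right end -> add FOLLOW(S) = {$}
  C -> x : C does not occur in the body -> contributes nothing
FOLLOW(C) = {a, b, c, $}
Count: 4

4


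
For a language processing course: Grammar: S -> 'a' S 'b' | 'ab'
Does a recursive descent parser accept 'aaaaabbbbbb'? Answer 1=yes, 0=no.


Grammar accepts strings of the form a^n b^n (n >= 1)
Word: 'aaaaabbbbbb'
Counting: 5 a's and 6 b's
Check: 5 == 6? No
Mismatch: a-count != b-count
Rejected

0


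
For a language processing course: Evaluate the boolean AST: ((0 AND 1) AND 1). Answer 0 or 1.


Step 1: Evaluate inner node
  0 AND 1 = 0
Step 2: Evaluate root node
  0 AND 1 = 0

0


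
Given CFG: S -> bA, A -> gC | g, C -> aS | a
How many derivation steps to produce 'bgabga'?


Grammar: S -> bA, A -> gC | g, C -> aS | a
Deriving 'bgabga':
Step 1: S -> bA => bA
Step 2: A -> gC => bgC
Step 3: C -> aS => bgaS
Step 4: S -> bA => bgabA
Step 5: A -> gC => bgabgC
Step 6: C -> a => bgabga
Total derivation steps: 6

6


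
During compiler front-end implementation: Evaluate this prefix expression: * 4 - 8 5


Parsing prefix expression: * 4 - 8 5
Step 1: Innermost operation '- 8 5'
  8 - 5 = 3
Step 2: Outer operation '* 4 [3]'
  4 * 3 = 12

12


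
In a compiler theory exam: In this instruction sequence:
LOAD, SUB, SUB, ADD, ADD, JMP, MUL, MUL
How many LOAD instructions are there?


Scanning instruction sequence for LOAD:
  Position 1: LOAD <- MATCH
  Position 2: SUB
  Position 3: SUB
  Position 4: ADD
  Position 5: ADD
  Position 6: JMP
  Position 7: MUL
  Position 8: MUL
Matches at positions: [1]
Total LOAD count: 1

1


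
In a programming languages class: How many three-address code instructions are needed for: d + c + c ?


Expression: d + c + c
Generating three-address code (respecting * over +/- precedence):
  Instruction 1: t1 = d + c
  Instruction 2: t2 = t1 + c
Total instructions: 2

2


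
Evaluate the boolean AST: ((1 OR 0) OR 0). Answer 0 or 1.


Step 1: Evaluate inner node
  1 OR 0 = 1
Step 2: Evaluate root node
  1 OR 0 = 1

1


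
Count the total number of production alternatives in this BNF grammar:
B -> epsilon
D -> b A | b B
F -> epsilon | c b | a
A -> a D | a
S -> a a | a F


Counting alternatives per rule:
  B: 1 alternative(s)
  D: 2 alternative(s)
  F: 3 alternative(s)
  A: 2 alternative(s)
  S: 2 alternative(s)
Sum: 1 + 2 + 3 + 2 + 2 = 10

10


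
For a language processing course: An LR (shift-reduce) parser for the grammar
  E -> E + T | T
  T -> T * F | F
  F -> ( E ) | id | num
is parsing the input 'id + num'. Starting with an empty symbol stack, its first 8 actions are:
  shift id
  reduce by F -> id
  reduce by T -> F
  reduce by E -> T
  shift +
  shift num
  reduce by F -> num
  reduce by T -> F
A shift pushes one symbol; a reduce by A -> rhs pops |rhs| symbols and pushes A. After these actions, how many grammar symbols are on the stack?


Tracking the symbol stack through each action:
  Action 1: shift 'id' : push -> stack = [id] (size 1)
  Action 2: reduce by F -> id : pop 1, push F -> stack = [F] (size 1)
  Action 3: reduce by T -> F : pop 1, push T -> stack = [T] (size 1)
  Action 4: reduce by E -> T : pop 1, push E -> stack = [E] (size 1)
  Action 5: shift '+' : push -> stack = [E, +] (size 2)
  Action 6: shift 'num' : push -> stack = [E, +, num] (size 3)
  Action 7: reduce by F -> num : pop 1, push F -> stack = [E, +, F] (size 3)
  Action 8: reduce by T -> F : pop 1, push T -> stack = [E, +, T] (size 3)
Final stack size: 3

3


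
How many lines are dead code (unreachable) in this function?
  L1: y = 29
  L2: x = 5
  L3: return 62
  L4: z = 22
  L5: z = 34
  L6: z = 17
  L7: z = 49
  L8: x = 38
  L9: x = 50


Analyzing control flow:
  L1: reachable (before return)
  L2: reachable (before return)
  L3: reachable (return statement)
  L4: DEAD (after return at L3)
  L5: DEAD (after return at L3)
  L6: DEAD (after return at L3)
  L7: DEAD (after return at L3)
  L8: DEAD (after return at L3)
  L9: DEAD (after return at L3)
Return at L3, total lines = 9
Dead lines: L4 through L9
Count: 6

6


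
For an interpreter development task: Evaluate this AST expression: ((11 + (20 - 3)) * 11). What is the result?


Expression: ((11 + (20 - 3)) * 11)
Evaluating step by step:
  20 - 3 = 17
  11 + 17 = 28
  28 * 11 = 308
Result: 308

308


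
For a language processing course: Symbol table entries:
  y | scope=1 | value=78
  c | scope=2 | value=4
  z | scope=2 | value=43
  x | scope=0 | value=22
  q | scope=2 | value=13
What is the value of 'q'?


Searching symbol table for 'q':
  y | scope=1 | value=78
  c | scope=2 | value=4
  z | scope=2 | value=43
  x | scope=0 | value=22
  q | scope=2 | value=13 <- MATCH
Found 'q' at scope 2 with value 13

13


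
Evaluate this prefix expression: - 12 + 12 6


Parsing prefix expression: - 12 + 12 6
Step 1: Innermost operation '+ 12 6'
  12 + 6 = 18
Step 2: Outer operation '- 12 [18]'
  12 - 18 = -6

-6


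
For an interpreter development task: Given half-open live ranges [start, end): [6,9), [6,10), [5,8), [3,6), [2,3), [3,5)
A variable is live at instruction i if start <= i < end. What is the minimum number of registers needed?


Live ranges:
  Var0: [6, 9)
  Var1: [6, 10)
  Var2: [5, 8)
  Var3: [3, 6)
  Var4: [2, 3)
  Var5: [3, 5)
Sweep-line events (position, delta, active):
  pos=2 start -> active=1
  pos=3 end -> active=0
  pos=3 start -> active=1
  pos=3 start -> active=2
  pos=5 end -> active=1
  pos=5 start -> active=2
  pos=6 end -> active=1
  pos=6 start -> active=2
  pos=6 start -> active=3
  pos=8 end -> active=2
  pos=9 end -> active=1
  pos=10 end -> active=0
Maximum simultaneous active: 3
Minimum registers needed: 3

3


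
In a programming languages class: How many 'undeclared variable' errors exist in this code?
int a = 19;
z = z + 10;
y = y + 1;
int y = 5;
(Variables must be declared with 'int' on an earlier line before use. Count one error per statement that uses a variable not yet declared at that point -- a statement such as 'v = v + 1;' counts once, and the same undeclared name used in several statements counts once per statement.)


Scanning code line by line:
  Line 1: declare 'a' -> declared = ['a']
  Line 2: use 'z' -> ERROR (undeclared)
  Line 3: use 'y' -> ERROR (undeclared)
  Line 4: declare 'y' -> declared = ['a', 'y']
Total undeclared variable errors: 2

2


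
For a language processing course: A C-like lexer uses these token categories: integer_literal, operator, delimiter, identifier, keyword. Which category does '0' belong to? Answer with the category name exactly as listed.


Token: '0'
Checking categories:
  identifier: no
  integer_literal: YES
  operator: no
  keyword: no
  delimiter: no
Category: integer_literal

integer_literal


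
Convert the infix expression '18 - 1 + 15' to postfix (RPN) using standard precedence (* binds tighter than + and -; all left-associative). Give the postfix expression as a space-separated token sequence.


Applying the shunting-yard algorithm:
  Operand 18 -> output
  Push '-' onto operator stack -> op-stack: [-]
  Operand 1 -> output
  See '+' (prec 1); top '-' (prec 1) >= it -> pop '-' to output
  Push '+' onto operator stack -> op-stack: [+]
  Operand 15 -> output
  End of input: pop '+' to output
Postfix result: 18 1 - 15 +

18 1 - 15 +


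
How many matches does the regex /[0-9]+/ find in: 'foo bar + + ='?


Pattern: /[0-9]+/ (int literals)
Input: 'foo bar + + ='
Scanning for matches:
Total matches: 0

0


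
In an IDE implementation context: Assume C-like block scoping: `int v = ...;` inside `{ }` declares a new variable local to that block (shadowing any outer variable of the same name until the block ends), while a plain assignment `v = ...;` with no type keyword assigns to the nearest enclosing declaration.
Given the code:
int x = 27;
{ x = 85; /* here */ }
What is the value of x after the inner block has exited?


Analyzing scoping rules:
Outer scope: declares x = 27
Inner block: 'x = 85;' has no type keyword, so it is an assignment to the outer x (no shadowing)
The assignment changed the outer variable itself, so the new value persists after the block -> 85
Result: 85

85


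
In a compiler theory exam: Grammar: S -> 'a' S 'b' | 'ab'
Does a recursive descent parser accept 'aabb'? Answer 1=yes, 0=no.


Grammar accepts strings of the form a^n b^n (n >= 1)
Word: 'aabb'
Counting: 2 a's and 2 b's
Check: 2 == 2? Yes
Derivation (S -> aSb applied 1 time(s), then S -> ab): S => aSb => aabb
Accepted

1


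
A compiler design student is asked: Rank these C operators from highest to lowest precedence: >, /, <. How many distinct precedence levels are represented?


Looking up precedence for each operator:
  > -> precedence 4
  / -> precedence 6
  < -> precedence 4
Sorted highest to lowest: /, >, <
Distinct precedence values: [6, 4]
Number of distinct levels: 2

2


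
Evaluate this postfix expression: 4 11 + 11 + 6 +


Processing tokens left to right:
Push 4, Push 11
Pop 4 and 11, compute 4 + 11 = 15, push 15
Push 11
Pop 15 and 11, compute 15 + 11 = 26, push 26
Push 6
Pop 26 and 6, compute 26 + 6 = 32, push 32
Stack result: 32

32


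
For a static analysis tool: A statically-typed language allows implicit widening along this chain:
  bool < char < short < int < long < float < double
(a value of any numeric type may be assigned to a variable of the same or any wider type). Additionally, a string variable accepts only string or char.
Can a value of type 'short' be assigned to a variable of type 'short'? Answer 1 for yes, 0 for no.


Target variable type: short
Source value type: short
Numeric ranks: short=2, short=2
Widening allowed iff rank(source) <= rank(target): 2 <= 2? Yes
Result: 1

1


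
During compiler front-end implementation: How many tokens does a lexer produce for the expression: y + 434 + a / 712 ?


Scanning 'y + 434 + a / 712'
Token 1: 'y' -> identifier
Token 2: '+' -> operator
Token 3: '434' -> integer_literal
Token 4: '+' -> operator
Token 5: 'a' -> identifier
Token 6: '/' -> operator
Token 7: '712' -> integer_literal
Total tokens: 7

7


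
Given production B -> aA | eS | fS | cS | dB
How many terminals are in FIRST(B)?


Production: B -> aA | eS | fS | cS | dB
Examining each alternative for leading terminals:
  B -> aA : first terminal = 'a'
  B -> eS : first terminal = 'e'
  B -> fS : first terminal = 'f'
  B -> cS : first terminal = 'c'
  B -> dB : first terminal = 'd'
FIRST(B) = {a, c, d, e, f}
Count: 5

5


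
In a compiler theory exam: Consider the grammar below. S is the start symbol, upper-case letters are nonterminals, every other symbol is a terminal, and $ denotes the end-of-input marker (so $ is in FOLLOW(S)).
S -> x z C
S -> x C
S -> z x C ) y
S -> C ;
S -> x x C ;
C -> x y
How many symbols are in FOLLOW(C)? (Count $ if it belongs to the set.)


S is the start symbol and does not occur in any rule body, so FOLLOW(S) = {$}.
Examining every occurrence of C in a rule body:
  S -> x z C : C is at the right end -> add FOLLOW(S) = {$}
  S -> x C : C is at the right end -> add FOLLOW(S) = {$} (already in the set)
  S -> z x C ) y : C is followed by terminal ')' -> add ')'
  S -> C ; : C is followed by terminal ';' -> add ';'
  S -> x x C ; : C is followed by terminal ';' -> add ';' (already in the set)
  C -> x y : C does not occur in the body -> contributes nothing
FOLLOW(C) = {), ;, $}
Count: 3

3


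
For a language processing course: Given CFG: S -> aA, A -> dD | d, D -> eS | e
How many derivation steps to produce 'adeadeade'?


Grammar: S -> aA, A -> dD | d, D -> eS | e
Deriving 'adeadeade':
Step 1: S -> aA => aA
Step 2: A -> dD => adD
Step 3: D -> eS => adeS
Step 4: S -> aA => adeaA
Step 5: A -> dD => adeadD
Step 6: D -> eS => adeadeS
Step 7: S -> aA => adeadeaA
Step 8: A -> dD => adeadeadD
Step 9: D -> e => adeadeade
Total derivation steps: 9

9


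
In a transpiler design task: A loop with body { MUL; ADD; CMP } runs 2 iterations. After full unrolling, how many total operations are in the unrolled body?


Loop body operations: MUL, ADD, CMP (3 ops per iteration)
Unrolling 2 iterations:
  Iteration 1: MUL, ADD, CMP (3 ops)
  Iteration 2: MUL, ADD, CMP (3 ops)
Total: 2 iterations * 3 ops/iter = 6 operations

6


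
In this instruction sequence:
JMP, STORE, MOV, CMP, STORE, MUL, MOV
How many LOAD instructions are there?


Scanning instruction sequence for LOAD:
  Position 1: JMP
  Position 2: STORE
  Position 3: MOV
  Position 4: CMP
  Position 5: STORE
  Position 6: MUL
  Position 7: MOV
Matches at positions: []
Total LOAD count: 0

0


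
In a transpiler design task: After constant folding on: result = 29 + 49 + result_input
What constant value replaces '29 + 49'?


Identifying constant sub-expression:
  Original: result = 29 + 49 + result_input
  29 and 49 are both compile-time constants
  Evaluating: 29 + 49 = 78
  After folding: result = 78 + result_input

78


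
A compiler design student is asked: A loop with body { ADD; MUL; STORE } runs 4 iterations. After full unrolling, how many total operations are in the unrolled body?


Loop body operations: ADD, MUL, STORE (3 ops per iteration)
Unrolling 4 iterations:
  Iteration 1: ADD, MUL, STORE (3 ops)
  Iteration 2: ADD, MUL, STORE (3 ops)
  Iteration 3: ADD, MUL, STORE (3 ops)
  Iteration 4: ADD, MUL, STORE (3 ops)
Total: 4 iterations * 3 ops/iter = 12 operations

12


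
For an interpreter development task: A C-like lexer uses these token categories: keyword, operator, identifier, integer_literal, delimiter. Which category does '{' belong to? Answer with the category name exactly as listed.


Token: '{'
Checking categories:
  identifier: no
  integer_literal: no
  operator: no
  keyword: no
  delimiter: YES
Category: delimiter

delimiter


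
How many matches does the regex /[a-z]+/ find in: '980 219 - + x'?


Pattern: /[a-z]+/ (identifiers)
Input: '980 219 - + x'
Scanning for matches:
  Match 1: 'x'
Total matches: 1

1


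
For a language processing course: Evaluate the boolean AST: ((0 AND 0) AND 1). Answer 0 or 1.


Step 1: Evaluate inner node
  0 AND 0 = 0
Step 2: Evaluate root node
  0 AND 1 = 0

0


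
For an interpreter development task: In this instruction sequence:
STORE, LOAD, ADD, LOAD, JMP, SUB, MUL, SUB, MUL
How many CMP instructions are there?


Scanning instruction sequence for CMP:
  Position 1: STORE
  Position 2: LOAD
  Position 3: ADD
  Position 4: LOAD
  Position 5: JMP
  Position 6: SUB
  Position 7: MUL
  Position 8: SUB
  Position 9: MUL
Matches at positions: []
Total CMP count: 0

0


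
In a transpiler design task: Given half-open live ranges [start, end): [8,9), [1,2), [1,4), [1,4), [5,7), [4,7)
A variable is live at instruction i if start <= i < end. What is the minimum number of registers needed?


Live ranges:
  Var0: [8, 9)
  Var1: [1, 2)
  Var2: [1, 4)
  Var3: [1, 4)
  Var4: [5, 7)
  Var5: [4, 7)
Sweep-line events (position, delta, active):
  pos=1 start -> active=1
  pos=1 start -> active=2
  pos=1 start -> active=3
  pos=2 end -> active=2
  pos=4 end -> active=1
  pos=4 end -> active=0
  pos=4 start -> active=1
  pos=5 start -> active=2
  pos=7 end -> active=1
  pos=7 end -> active=0
  pos=8 start -> active=1
  pos=9 end -> active=0
Maximum simultaneous active: 3
Minimum registers needed: 3

3


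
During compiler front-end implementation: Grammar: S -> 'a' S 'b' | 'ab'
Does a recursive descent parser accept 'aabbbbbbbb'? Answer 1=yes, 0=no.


Grammar accepts strings of the form a^n b^n (n >= 1)
Word: 'aabbbbbbbb'
Counting: 2 a's and 8 b's
Check: 2 == 8? No
Mismatch: a-count != b-count
Rejected

0


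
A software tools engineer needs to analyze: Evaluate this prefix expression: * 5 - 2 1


Parsing prefix expression: * 5 - 2 1
Step 1: Innermost operation '- 2 1'
  2 - 1 = 1
Step 2: Outer operation '* 5 [1]'
  5 * 1 = 5

5


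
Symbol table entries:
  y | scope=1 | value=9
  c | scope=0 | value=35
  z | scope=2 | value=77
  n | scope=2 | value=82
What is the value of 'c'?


Searching symbol table for 'c':
  y | scope=1 | value=9
  c | scope=0 | value=35 <- MATCH
  z | scope=2 | value=77
  n | scope=2 | value=82
Found 'c' at scope 0 with value 35

35


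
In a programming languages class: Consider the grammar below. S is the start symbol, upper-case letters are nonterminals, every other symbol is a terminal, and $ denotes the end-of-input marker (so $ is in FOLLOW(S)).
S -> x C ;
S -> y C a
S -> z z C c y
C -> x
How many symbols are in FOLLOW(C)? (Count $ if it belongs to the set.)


S is the start symbol and does not occur in any rule body, so FOLLOW(S) = {$}.
Examining every occurrence of C in a rule body:
  S -> x C ; : C is followed by terminal ';' -> add ';'
  S -> y C a : C is followed by terminal 'a' -> add 'a'
  S -> z z C c y : C is followed by terminal 'c' -> add 'c'
  C -> x : C does not occur in the body -> contributes nothing
FOLLOW(C) = {;, a, c}
Count: 3

3


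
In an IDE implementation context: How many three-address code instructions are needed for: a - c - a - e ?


Expression: a - c - a - e
Generating three-address code (respecting * over +/- precedence):
  Instruction 1: t1 = a - c
  Instruction 2: t2 = t1 - a
  Instruction 3: t3 = t2 - e
Total instructions: 3

3


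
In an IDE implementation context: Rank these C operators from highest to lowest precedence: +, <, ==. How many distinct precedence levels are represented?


Looking up precedence for each operator:
  + -> precedence 5
  < -> precedence 4
  == -> precedence 3
Sorted highest to lowest: +, <, ==
Distinct precedence values: [5, 4, 3]
Number of distinct levels: 3

3


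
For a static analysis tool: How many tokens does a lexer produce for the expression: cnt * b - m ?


Scanning 'cnt * b - m'
Token 1: 'cnt' -> identifier
Token 2: '*' -> operator
Token 3: 'b' -> identifier
Token 4: '-' -> operator
Token 5: 'm' -> identifier
Total tokens: 5

5


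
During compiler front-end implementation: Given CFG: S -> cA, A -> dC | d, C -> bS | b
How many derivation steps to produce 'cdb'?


Grammar: S -> cA, A -> dC | d, C -> bS | b
Deriving 'cdb':
Step 1: S -> cA => cA
Step 2: A -> dC => cdC
Step 3: C -> b => cdb
Total derivation steps: 3

3


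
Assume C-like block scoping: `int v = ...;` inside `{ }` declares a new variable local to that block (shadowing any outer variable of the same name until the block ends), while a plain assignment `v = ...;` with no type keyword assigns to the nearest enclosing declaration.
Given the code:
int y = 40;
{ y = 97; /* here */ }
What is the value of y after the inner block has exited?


Analyzing scoping rules:
Outer scope: declares y = 40
Inner block: 'y = 97;' has no type keyword, so it is an assignment to the outer y (no shadowing)
The assignment changed the outer variable itself, so the new value persists after the block -> 97
Result: 97

97


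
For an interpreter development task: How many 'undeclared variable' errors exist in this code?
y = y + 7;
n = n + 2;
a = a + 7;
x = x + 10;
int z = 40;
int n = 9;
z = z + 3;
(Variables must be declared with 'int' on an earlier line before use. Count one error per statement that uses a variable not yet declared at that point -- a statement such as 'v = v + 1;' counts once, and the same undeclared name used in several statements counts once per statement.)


Scanning code line by line:
  Line 1: use 'y' -> ERROR (undeclared)
  Line 2: use 'n' -> ERROR (undeclared)
  Line 3: use 'a' -> ERROR (undeclared)
  Line 4: use 'x' -> ERROR (undeclared)
  Line 5: declare 'z' -> declared = ['z']
  Line 6: declare 'n' -> declared = ['n', 'z']
  Line 7: use 'z' -> OK (declared)
Total undeclared variable errors: 4

4


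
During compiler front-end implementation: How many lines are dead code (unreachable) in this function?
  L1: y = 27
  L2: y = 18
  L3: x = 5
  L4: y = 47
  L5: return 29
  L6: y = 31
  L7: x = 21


Analyzing control flow:
  L1: reachable (before return)
  L2: reachable (before return)
  L3: reachable (before return)
  L4: reachable (before return)
  L5: reachable (return statement)
  L6: DEAD (after return at L5)
  L7: DEAD (after return at L5)
Return at L5, total lines = 7
Dead lines: L6 through L7
Count: 2

2


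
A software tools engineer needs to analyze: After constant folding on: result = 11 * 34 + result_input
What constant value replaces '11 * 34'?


Identifying constant sub-expression:
  Original: result = 11 * 34 + result_input
  11 and 34 are both compile-time constants
  Evaluating: 11 * 34 = 374
  After folding: result = 374 + result_input

374


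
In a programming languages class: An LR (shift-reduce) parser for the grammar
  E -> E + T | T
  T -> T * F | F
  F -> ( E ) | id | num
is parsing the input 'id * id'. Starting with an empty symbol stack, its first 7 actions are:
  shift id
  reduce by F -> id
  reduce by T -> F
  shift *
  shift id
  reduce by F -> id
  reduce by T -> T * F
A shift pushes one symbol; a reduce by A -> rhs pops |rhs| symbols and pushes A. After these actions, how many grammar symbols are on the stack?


Tracking the symbol stack through each action:
  Action 1: shift 'id' : push -> stack = [id] (size 1)
  Action 2: reduce by F -> id : pop 1, push F -> stack = [F] (size 1)
  Action 3: reduce by T -> F : pop 1, push T -> stack = [T] (size 1)
  Action 4: shift '*' : push -> stack = [T, *] (size 2)
  Action 5: shift 'id' : push -> stack = [T, *, id] (size 3)
  Action 6: reduce by F -> id : pop 1, push F -> stack = [T, *, F] (size 3)
  Action 7: reduce by T -> T * F : pop 3, push T -> stack = [T] (size 1)
Final stack size: 1

1


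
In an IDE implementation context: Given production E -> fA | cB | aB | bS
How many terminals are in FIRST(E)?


Production: E -> fA | cB | aB | bS
Examining each alternative for leading terminals:
  E -> fA : first terminal = 'f'
  E -> cB : first terminal = 'c'
  E -> aB : first terminal = 'a'
  E -> bS : first terminal = 'b'
FIRST(E) = {a, b, c, f}
Count: 4

4
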